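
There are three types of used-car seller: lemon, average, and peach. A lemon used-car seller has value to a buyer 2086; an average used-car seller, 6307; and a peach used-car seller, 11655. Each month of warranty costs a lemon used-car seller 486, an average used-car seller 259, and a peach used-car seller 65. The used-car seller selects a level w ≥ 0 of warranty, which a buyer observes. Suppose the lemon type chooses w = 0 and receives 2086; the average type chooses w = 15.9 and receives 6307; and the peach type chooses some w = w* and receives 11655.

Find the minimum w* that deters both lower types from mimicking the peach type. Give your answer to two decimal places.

36.55

Average type (on-path payoff 6307 − 259×15.9 = 2188.9) won't mimic when 2188.9 ≥ 11655 − 259·w*, i.e. w* ≥ 36.55.
Lemon type (on-path payoff 2086) won't mimic when 2086 ≥ 11655 − 486·w*, i.e. w* ≥ 19.69.
Both must hold, so w* = max(19.69, 36.55) = 36.55. The average type's constraint binds.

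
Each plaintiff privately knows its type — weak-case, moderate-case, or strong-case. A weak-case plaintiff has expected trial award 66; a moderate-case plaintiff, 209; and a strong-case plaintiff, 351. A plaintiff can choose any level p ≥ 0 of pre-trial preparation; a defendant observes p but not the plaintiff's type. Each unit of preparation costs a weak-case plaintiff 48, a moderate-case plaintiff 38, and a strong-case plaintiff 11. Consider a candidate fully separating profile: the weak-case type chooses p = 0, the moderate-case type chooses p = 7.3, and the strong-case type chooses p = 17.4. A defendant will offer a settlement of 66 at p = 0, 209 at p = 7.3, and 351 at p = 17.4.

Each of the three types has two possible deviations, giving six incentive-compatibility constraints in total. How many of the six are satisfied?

Moderate-case (own payoff 209 − 38×7.3 = -68.4): to p=0 gives 66 → profitable ✗; to p=17.4 gives 351 − 38×17.4 = -310.2 → no gain ✓.
Weak-case (own payoff 66): to p=7.3 gives 209 − 48×7.3 = -141.4 → no gain ✓; to p=17.4 gives 351 − 48×17.4 = -484.2 → no gain ✓.
Strong-case (own payoff 351 − 11×17.4 = 159.6): to p=0 gives 66 → no gain ✓; to p=7.3 gives 209 − 11×7.3 = 128.7 → no gain ✓.
5 of the 6 constraints hold; not an equilibrium.

5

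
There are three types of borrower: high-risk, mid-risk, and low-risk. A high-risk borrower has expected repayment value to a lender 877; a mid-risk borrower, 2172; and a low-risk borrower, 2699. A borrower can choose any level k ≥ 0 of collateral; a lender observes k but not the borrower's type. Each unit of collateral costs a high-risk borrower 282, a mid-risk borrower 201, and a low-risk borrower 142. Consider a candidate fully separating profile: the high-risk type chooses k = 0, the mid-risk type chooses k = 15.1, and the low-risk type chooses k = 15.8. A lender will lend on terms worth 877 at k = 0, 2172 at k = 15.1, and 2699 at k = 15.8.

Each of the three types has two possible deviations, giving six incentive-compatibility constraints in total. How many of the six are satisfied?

3

Low-risk (own payoff 2699 − 142×15.8 = 455.4): to k=0 gives 877 → profitable ✗; to k=15.1 gives 2172 − 142×15.1 = 27.8 → no gain ✓.
High-risk (own payoff 877): to k=15.1 gives 2172 − 282×15.1 = -2086.2 → no gain ✓; to k=15.8 gives 2699 − 282×15.8 = -1756.6 → no gain ✓.
Mid-risk (own payoff 2172 − 201×15.1 = -863.1): to k=0 gives 877 → profitable ✗; to k=15.8 gives 2699 − 201×15.8 = -476.8 → profitable ✗.
3 of the 6 constraints hold; not an equilibrium.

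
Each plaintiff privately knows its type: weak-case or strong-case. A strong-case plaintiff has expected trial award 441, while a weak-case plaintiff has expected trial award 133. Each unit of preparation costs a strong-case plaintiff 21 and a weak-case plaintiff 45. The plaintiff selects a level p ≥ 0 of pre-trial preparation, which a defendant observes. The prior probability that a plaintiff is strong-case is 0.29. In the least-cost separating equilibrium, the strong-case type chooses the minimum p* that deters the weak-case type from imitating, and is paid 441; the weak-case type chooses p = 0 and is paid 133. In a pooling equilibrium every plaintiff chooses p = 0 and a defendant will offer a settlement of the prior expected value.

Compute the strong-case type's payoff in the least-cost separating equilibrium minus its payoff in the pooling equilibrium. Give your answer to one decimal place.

74.9

Least-cost separating signal: p* solves 133 = 441 − 45·p*, so p* = (441 − 133)/45 ≈ 6.8444.
Strong-case type's separating payoff: 441 − 21 × p* = 441 − 21 × (441 − 133)/45 = 441 − 6468/45 ≈ 297.267.
Pooling payoff: 0.29 × 441 + 0.71 × 133 = 222.32.
Difference: 297.267 − 222.32 = 74.947, i.e. 74.9 to one decimal place.
The strong-case type prefers to separate.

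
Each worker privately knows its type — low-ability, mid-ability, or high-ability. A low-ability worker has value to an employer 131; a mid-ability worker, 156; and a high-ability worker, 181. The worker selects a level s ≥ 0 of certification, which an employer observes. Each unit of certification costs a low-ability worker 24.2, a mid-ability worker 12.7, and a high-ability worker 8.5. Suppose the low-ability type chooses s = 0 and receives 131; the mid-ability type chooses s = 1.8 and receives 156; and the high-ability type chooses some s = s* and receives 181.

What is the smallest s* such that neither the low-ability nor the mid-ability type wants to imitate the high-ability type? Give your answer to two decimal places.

Mid-ability type (on-path payoff 156 − 12.7×1.8 = 133.14) won't mimic when 133.14 ≥ 181 − 12.7·s*, i.e. s* ≥ 3.77.
Low-ability type (on-path payoff 131) won't mimic when 131 ≥ 181 − 24.2·s*, i.e. s* ≥ 2.07.
Both must hold, so s* = max(2.07, 3.77) = 3.77. The mid-ability type's constraint binds.

3.77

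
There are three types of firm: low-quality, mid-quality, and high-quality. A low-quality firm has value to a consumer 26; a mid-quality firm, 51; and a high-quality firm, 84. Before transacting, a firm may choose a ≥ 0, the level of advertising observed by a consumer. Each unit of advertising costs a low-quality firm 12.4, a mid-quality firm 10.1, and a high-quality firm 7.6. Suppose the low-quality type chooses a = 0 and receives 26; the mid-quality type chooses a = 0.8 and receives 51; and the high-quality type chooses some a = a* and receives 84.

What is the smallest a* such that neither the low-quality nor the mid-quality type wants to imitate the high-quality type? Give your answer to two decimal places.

Mid-quality type (on-path payoff 51 − 10.1×0.8 = 42.92) won't mimic when 42.92 ≥ 84 − 10.1·a*, i.e. a* ≥ 4.07.
Low-quality type (on-path payoff 26) won't mimic when 26 ≥ 84 − 12.4·a*, i.e. a* ≥ 4.68.
Both must hold, so a* = max(4.68, 4.07) = 4.68. The low-quality type's constraint binds.

4.68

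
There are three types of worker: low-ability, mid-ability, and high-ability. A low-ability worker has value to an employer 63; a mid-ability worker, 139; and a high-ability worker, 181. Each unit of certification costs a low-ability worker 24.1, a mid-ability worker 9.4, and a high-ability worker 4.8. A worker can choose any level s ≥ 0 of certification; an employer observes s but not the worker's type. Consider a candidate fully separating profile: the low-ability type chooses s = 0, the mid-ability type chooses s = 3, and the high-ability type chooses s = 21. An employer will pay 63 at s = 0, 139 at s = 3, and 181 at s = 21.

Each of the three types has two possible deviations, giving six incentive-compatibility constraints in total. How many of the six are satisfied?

High-ability (own payoff 181 − 4.8×21 = 80.2): to s=0 gives 63 → no gain ✓; to s=3 gives 139 − 4.8×3 = 124.6 → profitable ✗.
Mid-ability (own payoff 139 − 9.4×3 = 110.8): to s=0 gives 63 → no gain ✓; to s=21 gives 181 − 9.4×21 = -16.4 → no gain ✓.
Low-ability (own payoff 63): to s=3 gives 139 − 24.1×3 = 66.7 → profitable ✗; to s=21 gives 181 − 24.1×21 = -325.1 → no gain ✓.
4 of the 6 constraints hold; not an equilibrium.

4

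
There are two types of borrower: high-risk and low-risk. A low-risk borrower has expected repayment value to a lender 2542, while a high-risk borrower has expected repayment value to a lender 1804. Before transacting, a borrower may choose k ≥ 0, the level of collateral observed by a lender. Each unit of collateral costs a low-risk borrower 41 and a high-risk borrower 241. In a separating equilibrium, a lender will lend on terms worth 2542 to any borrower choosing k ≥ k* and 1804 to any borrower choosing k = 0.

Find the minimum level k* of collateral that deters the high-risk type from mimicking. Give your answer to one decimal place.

A high-risk borrower choosing k = 0 receives 1804.
Imitating at k* instead would pay 2542 at cost 241·k*, netting 2542 − 241·k*.
Indifference: 1804 = 2542 − 241·k*, so k* = (2542 − 1804) / 241 ≈ 3.1.
At k* the high-risk type's incentive constraint just binds; the low-risk type strictly prefers k* since its per-unit cost is lower.

3.1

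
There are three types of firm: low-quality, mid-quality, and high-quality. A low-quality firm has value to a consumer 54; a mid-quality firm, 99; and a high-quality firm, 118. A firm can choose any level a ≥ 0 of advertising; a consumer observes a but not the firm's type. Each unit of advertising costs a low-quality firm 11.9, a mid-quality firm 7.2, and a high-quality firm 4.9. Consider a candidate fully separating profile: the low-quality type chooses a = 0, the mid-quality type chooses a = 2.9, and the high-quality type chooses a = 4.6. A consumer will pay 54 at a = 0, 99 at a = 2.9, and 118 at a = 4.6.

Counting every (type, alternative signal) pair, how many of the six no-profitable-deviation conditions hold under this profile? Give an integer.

3

Mid-quality (own payoff 99 − 7.2×2.9 = 78.12): to a=0 gives 54 → no gain ✓; to a=4.6 gives 118 − 7.2×4.6 = 84.88 → profitable ✗.
Low-quality (own payoff 54): to a=2.9 gives 99 − 11.9×2.9 = 64.49 → profitable ✗; to a=4.6 gives 118 − 11.9×4.6 = 63.26 → profitable ✗.
High-quality (own payoff 118 − 4.9×4.6 = 95.46): to a=0 gives 54 → no gain ✓; to a=2.9 gives 99 − 4.9×2.9 = 84.79 → no gain ✓.
3 of the 6 constraints hold; not an equilibrium.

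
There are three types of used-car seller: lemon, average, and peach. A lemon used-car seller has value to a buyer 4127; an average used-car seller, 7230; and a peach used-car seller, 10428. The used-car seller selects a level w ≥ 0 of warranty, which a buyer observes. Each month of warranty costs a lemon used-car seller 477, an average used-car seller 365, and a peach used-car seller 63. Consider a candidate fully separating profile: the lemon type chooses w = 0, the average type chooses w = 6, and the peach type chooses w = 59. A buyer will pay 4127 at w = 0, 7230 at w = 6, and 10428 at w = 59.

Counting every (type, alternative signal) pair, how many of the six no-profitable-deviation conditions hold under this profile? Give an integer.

4

Lemon (own payoff 4127): to w=6 gives 7230 − 477×6 = 4368 → profitable ✗; to w=59 gives 10428 − 477×59 = -17715 → no gain ✓.
Average (own payoff 7230 − 365×6 = 5040): to w=0 gives 4127 → no gain ✓; to w=59 gives 10428 − 365×59 = -11107 → no gain ✓.
Peach (own payoff 10428 − 63×59 = 6711): to w=0 gives 4127 → no gain ✓; to w=6 gives 7230 − 63×6 = 6852 → profitable ✗.
4 of the 6 constraints hold; not an equilibrium.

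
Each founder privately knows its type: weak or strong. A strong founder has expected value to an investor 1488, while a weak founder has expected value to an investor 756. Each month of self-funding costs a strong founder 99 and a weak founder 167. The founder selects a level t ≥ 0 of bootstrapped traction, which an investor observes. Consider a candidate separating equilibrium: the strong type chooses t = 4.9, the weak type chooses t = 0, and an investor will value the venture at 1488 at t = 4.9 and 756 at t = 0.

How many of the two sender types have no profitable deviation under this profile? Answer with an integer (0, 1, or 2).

Weak type: stay at 0 → 756; mimic → 1488 − 167 × 4.9 = 669.7. IC holds (756 ≥ 669.7).
Strong type: signal → 1488 − 99 × 4.9 = 1002.9; deviate to 0 → 756. IC holds (1002.9 ≥ 756).
2 of 2 constraints hold, so this is a separating equilibrium.

2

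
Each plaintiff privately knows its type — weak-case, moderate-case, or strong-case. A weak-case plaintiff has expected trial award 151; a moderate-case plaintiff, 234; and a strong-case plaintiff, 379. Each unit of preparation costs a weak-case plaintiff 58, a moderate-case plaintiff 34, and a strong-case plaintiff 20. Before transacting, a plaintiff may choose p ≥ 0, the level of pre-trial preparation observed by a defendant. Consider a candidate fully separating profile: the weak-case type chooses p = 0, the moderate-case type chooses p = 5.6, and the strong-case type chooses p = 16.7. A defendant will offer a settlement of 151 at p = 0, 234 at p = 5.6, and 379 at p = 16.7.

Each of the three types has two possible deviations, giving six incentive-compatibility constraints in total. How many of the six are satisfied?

3

Moderate-case (own payoff 234 − 34×5.6 = 43.6): to p=0 gives 151 → profitable ✗; to p=16.7 gives 379 − 34×16.7 = -188.8 → no gain ✓.
Weak-case (own payoff 151): to p=5.6 gives 234 − 58×5.6 = -90.8 → no gain ✓; to p=16.7 gives 379 − 58×16.7 = -589.6 → no gain ✓.
Strong-case (own payoff 379 − 20×16.7 = 45): to p=0 gives 151 → profitable ✗; to p=5.6 gives 234 − 20×5.6 = 122 → profitable ✗.
3 of the 6 constraints hold; not an equilibrium.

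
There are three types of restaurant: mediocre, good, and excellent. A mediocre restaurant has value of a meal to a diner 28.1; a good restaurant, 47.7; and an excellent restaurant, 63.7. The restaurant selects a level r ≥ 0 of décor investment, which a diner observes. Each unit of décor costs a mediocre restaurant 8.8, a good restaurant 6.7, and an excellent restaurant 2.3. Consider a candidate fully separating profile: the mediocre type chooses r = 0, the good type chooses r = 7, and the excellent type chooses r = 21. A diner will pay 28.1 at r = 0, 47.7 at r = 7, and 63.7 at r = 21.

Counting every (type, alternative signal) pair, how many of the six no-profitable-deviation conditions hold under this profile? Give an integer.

Mediocre (own payoff 28.1): to r=7 gives 47.7 − 8.8×7 = -13.9 → no gain ✓; to r=21 gives 63.7 − 8.8×21 = -121.1 → no gain ✓.
Excellent (own payoff 63.7 − 2.3×21 = 15.4): to r=0 gives 28.1 → profitable ✗; to r=7 gives 47.7 − 2.3×7 = 31.6 → profitable ✗.
Good (own payoff 47.7 − 6.7×7 = 0.8): to r=0 gives 28.1 → profitable ✗; to r=21 gives 63.7 − 6.7×21 = -77 → no gain ✓.
3 of the 6 constraints hold; not an equilibrium.

3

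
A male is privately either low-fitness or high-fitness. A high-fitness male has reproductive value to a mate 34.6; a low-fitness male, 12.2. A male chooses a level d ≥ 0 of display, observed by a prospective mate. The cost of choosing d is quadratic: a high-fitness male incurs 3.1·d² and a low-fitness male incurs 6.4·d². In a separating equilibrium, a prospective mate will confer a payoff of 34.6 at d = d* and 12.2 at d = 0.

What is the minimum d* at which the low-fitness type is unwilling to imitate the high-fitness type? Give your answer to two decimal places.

The low-fitness type at d = 0 receives 12.2; imitating at d* yields 34.6 − 6.4·d*².
Indifference: 12.2 = 34.6 − 6.4·d*², so d*² = (34.6 − 12.2) / 6.4 = 3.5.
d* = √3.5 ≈ 1.87.

1.87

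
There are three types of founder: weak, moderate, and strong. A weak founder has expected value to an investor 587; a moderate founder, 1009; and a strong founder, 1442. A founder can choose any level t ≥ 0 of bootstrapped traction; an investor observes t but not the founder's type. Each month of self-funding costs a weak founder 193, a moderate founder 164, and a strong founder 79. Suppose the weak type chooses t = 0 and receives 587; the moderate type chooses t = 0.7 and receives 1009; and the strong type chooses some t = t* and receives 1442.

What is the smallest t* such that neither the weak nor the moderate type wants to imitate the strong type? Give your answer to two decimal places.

Weak type (on-path payoff 587) won't mimic when 587 ≥ 1442 − 193·t*, i.e. t* ≥ 4.43.
Moderate type (on-path payoff 1009 − 164×0.7 = 894.2) won't mimic when 894.2 ≥ 1442 − 164·t*, i.e. t* ≥ 3.34.
Both must hold, so t* = max(4.43, 3.34) = 4.43. The weak type's constraint binds.

4.43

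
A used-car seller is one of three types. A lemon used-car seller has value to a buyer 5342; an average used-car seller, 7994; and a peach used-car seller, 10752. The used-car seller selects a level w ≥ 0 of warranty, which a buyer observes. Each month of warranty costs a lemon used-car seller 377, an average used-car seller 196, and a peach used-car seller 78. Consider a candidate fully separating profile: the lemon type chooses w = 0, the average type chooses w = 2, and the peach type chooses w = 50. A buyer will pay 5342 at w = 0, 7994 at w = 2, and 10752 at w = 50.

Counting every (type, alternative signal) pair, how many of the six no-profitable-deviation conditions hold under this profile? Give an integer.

4

Lemon (own payoff 5342): to w=2 gives 7994 − 377×2 = 7240 → profitable ✗; to w=50 gives 10752 − 377×50 = -8098 → no gain ✓.
Peach (own payoff 10752 − 78×50 = 6852): to w=0 gives 5342 → no gain ✓; to w=2 gives 7994 − 78×2 = 7838 → profitable ✗.
Average (own payoff 7994 − 196×2 = 7602): to w=0 gives 5342 → no gain ✓; to w=50 gives 10752 − 196×50 = 952 → no gain ✓.
4 of the 6 constraints hold; not an equilibrium.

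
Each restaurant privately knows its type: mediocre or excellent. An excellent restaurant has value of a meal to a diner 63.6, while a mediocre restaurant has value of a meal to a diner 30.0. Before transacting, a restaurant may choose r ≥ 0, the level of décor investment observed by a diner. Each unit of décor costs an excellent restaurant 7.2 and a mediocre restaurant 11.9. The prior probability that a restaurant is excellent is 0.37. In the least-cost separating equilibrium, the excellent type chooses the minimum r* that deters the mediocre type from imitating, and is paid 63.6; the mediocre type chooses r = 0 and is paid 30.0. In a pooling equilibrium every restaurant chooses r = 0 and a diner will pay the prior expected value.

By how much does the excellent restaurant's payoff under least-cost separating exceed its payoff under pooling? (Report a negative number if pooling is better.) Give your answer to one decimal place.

Least-cost separating signal: r* solves 30.0 = 63.6 − 11.9·r*, so r* = (63.6 − 30.0)/11.9 ≈ 2.8235.
Excellent type's separating payoff: 63.6 − 7.2 × r* = 63.6 − 7.2 × (63.6 − 30.0)/11.9 = 63.6 − 241.92/11.9 ≈ 43.271.
Pooling payoff: 0.37 × 63.6 + 0.63 × 30.0 = 42.432.
Difference: 43.271 − 42.432 = 0.839, i.e. 0.8 to one decimal place.
The excellent type prefers to separate.

0.8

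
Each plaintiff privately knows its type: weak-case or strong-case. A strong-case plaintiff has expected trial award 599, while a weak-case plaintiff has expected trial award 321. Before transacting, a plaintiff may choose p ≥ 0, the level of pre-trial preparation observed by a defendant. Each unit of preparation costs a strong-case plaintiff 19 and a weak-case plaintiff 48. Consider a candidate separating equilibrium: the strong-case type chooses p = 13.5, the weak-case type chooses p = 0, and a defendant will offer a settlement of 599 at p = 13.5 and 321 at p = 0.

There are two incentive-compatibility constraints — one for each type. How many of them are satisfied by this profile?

2

Strong-case type: signal → 599 − 19 × 13.5 = 342.5; deviate to 0 → 321. IC holds (342.5 ≥ 321).
Weak-case type: stay at 0 → 321; mimic → 599 − 48 × 13.5 = -49. IC holds (321 ≥ -49).
2 of 2 constraints hold, so this is a separating equilibrium.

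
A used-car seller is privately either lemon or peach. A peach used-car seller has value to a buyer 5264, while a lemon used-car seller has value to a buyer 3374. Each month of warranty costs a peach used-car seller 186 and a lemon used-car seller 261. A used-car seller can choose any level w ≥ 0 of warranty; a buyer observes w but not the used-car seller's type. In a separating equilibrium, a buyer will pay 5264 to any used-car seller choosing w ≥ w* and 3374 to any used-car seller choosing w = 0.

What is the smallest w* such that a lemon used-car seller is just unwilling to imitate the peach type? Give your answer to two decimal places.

A lemon used-car seller choosing w = 0 receives 3374.
Imitating at w* instead would pay 5264 at cost 261·w*, netting 5264 − 261·w*.
Indifference: 3374 = 5264 − 261·w*, so w* = (5264 − 3374) / 261 ≈ 7.24.
At w* the lemon type's incentive constraint just binds; the peach type strictly prefers w* since its per-unit cost is lower.

7.24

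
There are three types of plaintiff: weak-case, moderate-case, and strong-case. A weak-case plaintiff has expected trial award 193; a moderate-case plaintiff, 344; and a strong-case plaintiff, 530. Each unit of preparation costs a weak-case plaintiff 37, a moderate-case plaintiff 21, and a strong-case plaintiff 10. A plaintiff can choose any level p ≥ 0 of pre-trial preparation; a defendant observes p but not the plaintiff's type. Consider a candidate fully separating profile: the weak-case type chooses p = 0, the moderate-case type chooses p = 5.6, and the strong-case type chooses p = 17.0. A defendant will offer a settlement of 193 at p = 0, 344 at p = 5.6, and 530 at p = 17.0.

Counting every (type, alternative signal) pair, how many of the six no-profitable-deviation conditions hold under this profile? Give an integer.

6

Moderate-case (own payoff 344 − 21×5.6 = 226.4): to p=0 gives 193 → no gain ✓; to p=17.0 gives 530 − 21×17.0 = 173 → no gain ✓.
Strong-case (own payoff 530 − 10×17.0 = 360): to p=0 gives 193 → no gain ✓; to p=5.6 gives 344 − 10×5.6 = 288 → no gain ✓.
Weak-case (own payoff 193): to p=5.6 gives 344 − 37×5.6 = 136.8 → no gain ✓; to p=17.0 gives 530 − 37×17.0 = -99 → no gain ✓.
6 of the 6 constraints hold; this profile is a separating equilibrium.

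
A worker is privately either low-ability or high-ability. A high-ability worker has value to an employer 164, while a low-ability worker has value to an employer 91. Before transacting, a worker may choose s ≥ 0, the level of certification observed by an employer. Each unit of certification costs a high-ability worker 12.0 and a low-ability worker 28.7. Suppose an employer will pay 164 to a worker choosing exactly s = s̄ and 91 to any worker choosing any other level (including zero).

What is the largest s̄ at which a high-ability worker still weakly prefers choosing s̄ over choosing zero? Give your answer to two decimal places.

Choosing s̄ yields the high-ability type 164 − 12.0·s̄; choosing zero yields 91.
The high-ability type is indifferent at 164 − 12.0·s̄ = 91, i.e. s̄ = (164 − 91) / 12.0 ≈ 6.08.
For any s̄ above 6.08 the high-ability type would rather pool at zero, so separation collapses.

6.08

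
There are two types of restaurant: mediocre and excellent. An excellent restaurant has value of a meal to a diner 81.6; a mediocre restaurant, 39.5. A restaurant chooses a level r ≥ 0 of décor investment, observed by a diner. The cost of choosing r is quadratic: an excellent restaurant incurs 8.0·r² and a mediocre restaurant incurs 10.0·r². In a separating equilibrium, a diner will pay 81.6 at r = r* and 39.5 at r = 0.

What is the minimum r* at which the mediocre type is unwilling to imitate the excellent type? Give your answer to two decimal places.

2.05

The mediocre type at r = 0 receives 39.5; imitating at r* yields 81.6 − 10.0·r*².
Indifference: 39.5 = 81.6 − 10.0·r*², so r*² = (81.6 − 39.5) / 10.0 = 4.21.
r* = √4.21 ≈ 2.05.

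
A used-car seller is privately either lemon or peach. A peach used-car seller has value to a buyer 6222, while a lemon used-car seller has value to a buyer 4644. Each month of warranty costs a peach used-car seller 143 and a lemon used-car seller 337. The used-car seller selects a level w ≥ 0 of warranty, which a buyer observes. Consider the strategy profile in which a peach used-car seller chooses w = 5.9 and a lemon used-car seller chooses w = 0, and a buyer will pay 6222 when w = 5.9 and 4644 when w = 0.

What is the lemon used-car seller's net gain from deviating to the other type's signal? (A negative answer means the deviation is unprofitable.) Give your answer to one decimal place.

Playing w = 0 the lemon used-car seller receives 4644.
Deviating to w = 5.9 brings payment 6222 at cost 337 × 5.9 = 1988.3, netting 4233.7.
Gain from deviating: 4233.7 − 4644 = -410.3.
The gain is negative, so the lemon type's incentive-compatibility constraint is satisfied.

-410.3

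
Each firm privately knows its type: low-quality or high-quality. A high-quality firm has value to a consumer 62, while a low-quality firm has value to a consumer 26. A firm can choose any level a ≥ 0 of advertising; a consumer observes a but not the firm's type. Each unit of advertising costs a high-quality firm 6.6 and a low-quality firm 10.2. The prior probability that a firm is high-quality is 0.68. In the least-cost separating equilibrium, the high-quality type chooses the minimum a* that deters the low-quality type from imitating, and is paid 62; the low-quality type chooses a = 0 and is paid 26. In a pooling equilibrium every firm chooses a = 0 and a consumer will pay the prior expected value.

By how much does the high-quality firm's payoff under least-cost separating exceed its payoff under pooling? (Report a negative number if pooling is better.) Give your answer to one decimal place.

-11.8

Least-cost separating signal: a* solves 26 = 62 − 10.2·a*, so a* = (62 − 26)/10.2 ≈ 3.5294.
High-quality type's separating payoff: 62 − 6.6 × a* = 62 − 6.6 × (62 − 26)/10.2 = 62 − 237.6/10.2 ≈ 38.706.
Pooling payoff: 0.68 × 62 + 0.32 × 26 = 50.48.
Difference: 38.706 − 50.48 = -11.774, i.e. -11.8 to one decimal place.
The high-quality type would prefer the pooling outcome.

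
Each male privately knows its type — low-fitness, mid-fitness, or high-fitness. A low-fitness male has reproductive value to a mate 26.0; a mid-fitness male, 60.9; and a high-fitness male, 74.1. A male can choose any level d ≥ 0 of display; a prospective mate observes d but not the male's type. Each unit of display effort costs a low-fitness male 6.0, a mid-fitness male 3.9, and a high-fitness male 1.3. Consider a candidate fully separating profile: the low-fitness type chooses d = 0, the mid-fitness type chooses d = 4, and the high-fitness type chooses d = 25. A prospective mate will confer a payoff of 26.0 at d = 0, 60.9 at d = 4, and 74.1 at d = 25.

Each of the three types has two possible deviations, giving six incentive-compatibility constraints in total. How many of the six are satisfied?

4

Low-fitness (own payoff 26.0): to d=4 gives 60.9 − 6.0×4 = 36.9 → profitable ✗; to d=25 gives 74.1 − 6.0×25 = -75.9 → no gain ✓.
High-fitness (own payoff 74.1 − 1.3×25 = 41.6): to d=0 gives 26.0 → no gain ✓; to d=4 gives 60.9 − 1.3×4 = 55.7 → profitable ✗.
Mid-fitness (own payoff 60.9 − 3.9×4 = 45.3): to d=0 gives 26.0 → no gain ✓; to d=25 gives 74.1 − 3.9×25 = -23.4 → no gain ✓.
4 of the 6 constraints hold; not an equilibrium.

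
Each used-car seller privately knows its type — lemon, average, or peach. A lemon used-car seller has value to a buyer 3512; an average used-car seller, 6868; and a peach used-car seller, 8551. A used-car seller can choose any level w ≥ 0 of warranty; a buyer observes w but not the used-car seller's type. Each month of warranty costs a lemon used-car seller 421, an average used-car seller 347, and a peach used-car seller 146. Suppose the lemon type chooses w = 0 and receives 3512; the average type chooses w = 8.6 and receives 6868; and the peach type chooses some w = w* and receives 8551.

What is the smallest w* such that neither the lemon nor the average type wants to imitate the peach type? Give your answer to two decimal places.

Average type (on-path payoff 6868 − 347×8.6 = 3883.8) won't mimic when 3883.8 ≥ 8551 − 347·w*, i.e. w* ≥ 13.45.
Lemon type (on-path payoff 3512) won't mimic when 3512 ≥ 8551 − 421·w*, i.e. w* ≥ 11.97.
Both must hold, so w* = max(11.97, 13.45) = 13.45. The average type's constraint binds.

13.45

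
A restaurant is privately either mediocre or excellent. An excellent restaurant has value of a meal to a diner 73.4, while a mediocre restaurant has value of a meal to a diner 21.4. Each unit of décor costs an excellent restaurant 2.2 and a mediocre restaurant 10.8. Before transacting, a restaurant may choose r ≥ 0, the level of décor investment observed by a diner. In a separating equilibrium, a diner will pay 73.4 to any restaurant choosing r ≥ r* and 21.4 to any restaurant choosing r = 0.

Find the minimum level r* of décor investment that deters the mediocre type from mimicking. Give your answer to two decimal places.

A mediocre restaurant choosing r = 0 receives 21.4.
Imitating at r* instead would pay 73.4 at cost 10.8·r*, netting 73.4 − 10.8·r*.
Indifference: 21.4 = 73.4 − 10.8·r*, so r* = (73.4 − 21.4) / 10.8 ≈ 4.81.
At r* the mediocre type's incentive constraint just binds; the excellent type strictly prefers r* since its per-unit cost is lower.

4.81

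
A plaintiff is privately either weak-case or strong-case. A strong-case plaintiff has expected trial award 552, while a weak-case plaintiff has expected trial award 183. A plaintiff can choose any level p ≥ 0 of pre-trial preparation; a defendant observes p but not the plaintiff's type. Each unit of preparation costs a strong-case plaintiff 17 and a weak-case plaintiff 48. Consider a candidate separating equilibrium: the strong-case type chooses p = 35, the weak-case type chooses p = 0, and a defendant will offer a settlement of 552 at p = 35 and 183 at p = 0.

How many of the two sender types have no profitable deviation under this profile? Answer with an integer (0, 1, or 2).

Strong-case type: signal → 552 − 17 × 35 = -43; deviate to 0 → 183. IC fails (-43 < 183).
Weak-case type: stay at 0 → 183; mimic → 552 − 48 × 35 = -1128. IC holds (183 ≥ -1128).
1 of 2 constraints hold, so this profile is not an equilibrium.

1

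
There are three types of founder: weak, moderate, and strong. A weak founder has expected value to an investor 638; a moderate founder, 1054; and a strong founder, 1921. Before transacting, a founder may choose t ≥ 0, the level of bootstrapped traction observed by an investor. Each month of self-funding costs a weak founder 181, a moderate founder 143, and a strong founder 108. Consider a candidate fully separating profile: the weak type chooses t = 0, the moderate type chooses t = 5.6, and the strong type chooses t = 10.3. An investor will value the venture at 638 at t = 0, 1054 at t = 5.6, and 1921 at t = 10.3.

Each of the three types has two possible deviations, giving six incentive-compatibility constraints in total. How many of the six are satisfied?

4

Strong (own payoff 1921 − 108×10.3 = 808.6): to t=0 gives 638 → no gain ✓; to t=5.6 gives 1054 − 108×5.6 = 449.2 → no gain ✓.
Weak (own payoff 638): to t=5.6 gives 1054 − 181×5.6 = 40.4 → no gain ✓; to t=10.3 gives 1921 − 181×10.3 = 56.7 → no gain ✓.
Moderate (own payoff 1054 − 143×5.6 = 253.2): to t=0 gives 638 → profitable ✗; to t=10.3 gives 1921 − 143×10.3 = 448.1 → profitable ✗.
4 of the 6 constraints hold; not an equilibrium.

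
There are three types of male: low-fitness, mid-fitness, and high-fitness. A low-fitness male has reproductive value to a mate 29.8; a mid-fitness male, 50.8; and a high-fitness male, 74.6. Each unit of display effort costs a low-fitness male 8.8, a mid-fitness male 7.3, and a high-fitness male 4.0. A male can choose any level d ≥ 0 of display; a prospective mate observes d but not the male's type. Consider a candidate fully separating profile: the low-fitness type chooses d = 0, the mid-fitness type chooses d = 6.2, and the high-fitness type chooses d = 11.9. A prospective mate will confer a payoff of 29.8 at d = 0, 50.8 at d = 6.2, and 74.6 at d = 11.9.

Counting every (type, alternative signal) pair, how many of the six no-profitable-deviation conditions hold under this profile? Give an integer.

4

Low-fitness (own payoff 29.8): to d=6.2 gives 50.8 − 8.8×6.2 = -3.76 → no gain ✓; to d=11.9 gives 74.6 − 8.8×11.9 = -30.12 → no gain ✓.
Mid-fitness (own payoff 50.8 − 7.3×6.2 = 5.54): to d=0 gives 29.8 → profitable ✗; to d=11.9 gives 74.6 − 7.3×11.9 = -12.27 → no gain ✓.
High-fitness (own payoff 74.6 − 4.0×11.9 = 27): to d=0 gives 29.8 → profitable ✗; to d=6.2 gives 50.8 − 4.0×6.2 = 26 → no gain ✓.
4 of the 6 constraints hold; not an equilibrium.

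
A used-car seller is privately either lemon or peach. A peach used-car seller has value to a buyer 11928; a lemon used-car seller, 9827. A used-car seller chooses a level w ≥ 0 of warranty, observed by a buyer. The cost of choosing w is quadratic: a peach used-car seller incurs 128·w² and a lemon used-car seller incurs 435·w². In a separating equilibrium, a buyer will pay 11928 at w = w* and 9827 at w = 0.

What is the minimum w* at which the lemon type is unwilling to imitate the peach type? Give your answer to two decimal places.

2.20

The lemon type at w = 0 receives 9827; imitating at w* yields 11928 − 435·w*².
Indifference: 9827 = 11928 − 435·w*², so w*² = (11928 − 9827) / 435 ≈ 4.8299.
w* = √4.8299 ≈ 2.20.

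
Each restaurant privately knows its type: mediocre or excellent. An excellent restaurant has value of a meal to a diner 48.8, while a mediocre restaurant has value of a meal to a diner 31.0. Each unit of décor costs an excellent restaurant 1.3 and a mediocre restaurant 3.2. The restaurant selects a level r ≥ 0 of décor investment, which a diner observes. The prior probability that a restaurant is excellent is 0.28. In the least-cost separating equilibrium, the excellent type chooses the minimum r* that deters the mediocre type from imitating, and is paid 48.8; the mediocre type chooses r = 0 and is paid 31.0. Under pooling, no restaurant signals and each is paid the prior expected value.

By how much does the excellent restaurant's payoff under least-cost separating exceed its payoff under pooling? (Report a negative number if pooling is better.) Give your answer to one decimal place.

5.6

Least-cost separating signal: r* solves 31.0 = 48.8 − 3.2·r*, so r* = (48.8 − 31.0)/3.2 = 5.5625.
Excellent type's separating payoff: 48.8 − 1.3 × r* = 48.8 − 1.3 × (48.8 − 31.0)/3.2 = 48.8 − 23.14/3.2 ≈ 41.569.
Pooling payoff: 0.28 × 48.8 + 0.72 × 31.0 = 35.984.
Difference: 41.569 − 35.984 = 5.585, i.e. 5.6 to one decimal place.
The excellent type prefers to separate.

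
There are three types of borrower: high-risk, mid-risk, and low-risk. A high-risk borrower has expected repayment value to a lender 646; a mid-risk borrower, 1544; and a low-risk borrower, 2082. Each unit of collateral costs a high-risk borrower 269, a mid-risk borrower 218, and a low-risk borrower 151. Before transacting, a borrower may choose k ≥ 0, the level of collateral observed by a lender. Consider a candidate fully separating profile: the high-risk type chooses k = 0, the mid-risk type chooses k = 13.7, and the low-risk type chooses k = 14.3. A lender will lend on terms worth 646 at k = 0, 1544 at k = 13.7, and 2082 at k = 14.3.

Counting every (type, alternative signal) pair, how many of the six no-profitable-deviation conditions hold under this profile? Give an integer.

High-risk (own payoff 646): to k=13.7 gives 1544 − 269×13.7 = -2141.3 → no gain ✓; to k=14.3 gives 2082 − 269×14.3 = -1764.7 → no gain ✓.
Low-risk (own payoff 2082 − 151×14.3 = -77.3): to k=0 gives 646 → profitable ✗; to k=13.7 gives 1544 − 151×13.7 = -524.7 → no gain ✓.
Mid-risk (own payoff 1544 − 218×13.7 = -1442.6): to k=0 gives 646 → profitable ✗; to k=14.3 gives 2082 − 218×14.3 = -1035.4 → profitable ✗.
3 of the 6 constraints hold; not an equilibrium.

3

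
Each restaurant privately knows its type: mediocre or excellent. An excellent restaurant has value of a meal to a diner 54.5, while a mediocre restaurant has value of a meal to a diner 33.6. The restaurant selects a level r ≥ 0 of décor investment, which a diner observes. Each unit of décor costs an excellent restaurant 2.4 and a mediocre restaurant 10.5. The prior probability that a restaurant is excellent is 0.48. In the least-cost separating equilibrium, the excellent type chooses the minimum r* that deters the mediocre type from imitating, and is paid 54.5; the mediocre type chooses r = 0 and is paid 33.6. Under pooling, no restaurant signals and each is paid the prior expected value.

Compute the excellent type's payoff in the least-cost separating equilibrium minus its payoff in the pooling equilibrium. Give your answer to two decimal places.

Least-cost separating signal: r* solves 33.6 = 54.5 − 10.5·r*, so r* = (54.5 − 33.6)/10.5 ≈ 1.9905.
Excellent type's separating payoff: 54.5 − 2.4 × r* = 54.5 − 2.4 × (54.5 − 33.6)/10.5 = 54.5 − 50.16/10.5 ≈ 49.7229.
Pooling payoff: 0.48 × 54.5 + 0.52 × 33.6 = 43.632.
Difference: 49.7229 − 43.632 = 6.0909, i.e. 6.09 to two decimal places.
The excellent type prefers to separate.

6.09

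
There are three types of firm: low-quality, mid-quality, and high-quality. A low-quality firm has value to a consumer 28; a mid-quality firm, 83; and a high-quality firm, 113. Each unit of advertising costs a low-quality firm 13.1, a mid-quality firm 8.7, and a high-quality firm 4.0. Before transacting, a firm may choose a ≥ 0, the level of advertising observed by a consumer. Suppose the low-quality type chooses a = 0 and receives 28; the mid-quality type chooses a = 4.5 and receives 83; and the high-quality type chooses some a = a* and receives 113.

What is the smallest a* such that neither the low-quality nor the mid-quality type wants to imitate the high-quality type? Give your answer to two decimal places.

Low-quality type (on-path payoff 28) won't mimic when 28 ≥ 113 − 13.1·a*, i.e. a* ≥ 6.49.
Mid-quality type (on-path payoff 83 − 8.7×4.5 = 43.85) won't mimic when 43.85 ≥ 113 − 8.7·a*, i.e. a* ≥ 7.95.
Both must hold, so a* = max(6.49, 7.95) = 7.95. The mid-quality type's constraint binds.

7.95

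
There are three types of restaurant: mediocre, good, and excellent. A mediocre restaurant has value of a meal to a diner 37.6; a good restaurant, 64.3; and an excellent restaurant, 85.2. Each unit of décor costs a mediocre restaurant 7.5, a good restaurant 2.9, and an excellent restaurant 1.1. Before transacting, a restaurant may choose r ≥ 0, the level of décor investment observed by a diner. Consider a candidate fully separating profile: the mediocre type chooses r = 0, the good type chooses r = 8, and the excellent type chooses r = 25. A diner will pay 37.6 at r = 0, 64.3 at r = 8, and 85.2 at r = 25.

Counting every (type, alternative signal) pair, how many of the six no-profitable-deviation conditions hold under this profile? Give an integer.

Excellent (own payoff 85.2 − 1.1×25 = 57.7): to r=0 gives 37.6 → no gain ✓; to r=8 gives 64.3 − 1.1×8 = 55.5 → no gain ✓.
Mediocre (own payoff 37.6): to r=8 gives 64.3 − 7.5×8 = 4.3 → no gain ✓; to r=25 gives 85.2 − 7.5×25 = -102.3 → no gain ✓.
Good (own payoff 64.3 − 2.9×8 = 41.1): to r=0 gives 37.6 → no gain ✓; to r=25 gives 85.2 − 2.9×25 = 12.7 → no gain ✓.
6 of the 6 constraints hold; this profile is a separating equilibrium.

6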